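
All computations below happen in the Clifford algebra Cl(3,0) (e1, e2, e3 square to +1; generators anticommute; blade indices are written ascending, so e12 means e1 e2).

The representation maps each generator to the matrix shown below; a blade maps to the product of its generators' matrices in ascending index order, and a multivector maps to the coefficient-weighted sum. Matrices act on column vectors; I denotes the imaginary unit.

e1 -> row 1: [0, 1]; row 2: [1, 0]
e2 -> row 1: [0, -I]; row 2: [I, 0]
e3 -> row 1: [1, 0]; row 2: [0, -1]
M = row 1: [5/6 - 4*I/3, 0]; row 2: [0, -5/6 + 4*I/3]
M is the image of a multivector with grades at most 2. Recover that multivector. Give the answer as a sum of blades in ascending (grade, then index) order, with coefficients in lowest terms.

Method: 1, rho(e1), rho(e2), rho(e3) form a trace-orthogonal basis of the 2x2 complex matrices (tr(X Y) = 2 if X = Y, else 0), so M = m0*1 + m1*rho(e1) + m2*rho(e2) + m3*rho(e3) with m0 = tr(M)/2 = 0, m1 = tr(M rho(e1))/2 = 0, m2 = tr(M rho(e2))/2 = 0, m3 = tr(M rho(e3))/2 = 5/6 - 4*I/3.
Multiplying table entries, the bivector images are rho(e12) = I*rho(e3), rho(e13) = -I*rho(e2), rho(e23) = I*rho(e1); with real blade coefficients the real parts of m0..m3 are the coefficients of 1, e1, e2, e3 and the imaginary parts give the bivectors (e23: Im m1, e13: -Im m2, e12: Im m3).
Answer: 5/6*e3 - 4/3*e12


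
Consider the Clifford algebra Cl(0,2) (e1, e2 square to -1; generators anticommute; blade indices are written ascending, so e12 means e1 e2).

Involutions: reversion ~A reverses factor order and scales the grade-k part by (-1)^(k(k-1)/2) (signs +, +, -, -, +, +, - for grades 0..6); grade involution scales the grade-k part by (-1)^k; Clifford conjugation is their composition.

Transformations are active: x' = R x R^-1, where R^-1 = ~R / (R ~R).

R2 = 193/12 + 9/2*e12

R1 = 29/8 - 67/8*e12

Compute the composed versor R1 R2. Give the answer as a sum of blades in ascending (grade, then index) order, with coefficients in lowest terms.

Distribute over the terms of R1 (each basis-blade product reordered to ascending indices, repeated generators contracted through their squares):
(29/8) R2 = 5597/96 + 261/16*e12
(-67/8*e12) R2 = 603/16 - 12931/96*e12
Summing the partial products and collecting blades:
Answer: 9215/96 - 11365/96*e12


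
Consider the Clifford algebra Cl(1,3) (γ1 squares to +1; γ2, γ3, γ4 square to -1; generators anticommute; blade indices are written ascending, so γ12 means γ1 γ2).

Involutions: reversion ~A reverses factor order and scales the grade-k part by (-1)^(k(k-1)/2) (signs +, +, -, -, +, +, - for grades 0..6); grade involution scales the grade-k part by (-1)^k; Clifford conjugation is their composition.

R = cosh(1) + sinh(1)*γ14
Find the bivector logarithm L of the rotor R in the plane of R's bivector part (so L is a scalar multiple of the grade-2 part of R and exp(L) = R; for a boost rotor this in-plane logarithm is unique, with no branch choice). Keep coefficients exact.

The scalar part of R is cosh(1), so cosh pins the rapidity up to sign — the sign comes from the bivector part; dividing that part by sinh of the rapidity yields the plane, and the in-plane L = rapidity * plane is unique because the two sign choices cancel.
Concretely: cosh(rapidity) = cosh(1) gives rapidity = ±1, and since rapidity/sinh(rapidity) is even the sign is immaterial: L = (rapidity/sinh(rapidity)) * <R>_2 = (1/sinh(1)) * <R>_2.
Answer: γ14


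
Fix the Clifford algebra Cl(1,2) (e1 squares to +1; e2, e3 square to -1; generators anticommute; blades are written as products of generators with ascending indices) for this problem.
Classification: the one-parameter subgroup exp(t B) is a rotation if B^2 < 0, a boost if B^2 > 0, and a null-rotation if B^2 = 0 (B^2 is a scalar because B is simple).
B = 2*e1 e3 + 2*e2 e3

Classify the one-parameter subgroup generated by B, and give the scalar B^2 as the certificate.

B^2 term by term: the squares give (2)^2*(e1 e3)^2 + (2)^2*(e2 e3)^2 = 4*(+1) + 4*(-1) = 0 (each basis 2-blade squares to minus the product of its generators' squares); cross terms between blades sharing an index anticommute and cancel. So B^2 = 0.
Answer: null-rotation, certificate B^2 = 0. Certificate logic: 0 is a conjugation-invariant scalar, so its sign fixes rotation versus boost versus null-rotation outright.


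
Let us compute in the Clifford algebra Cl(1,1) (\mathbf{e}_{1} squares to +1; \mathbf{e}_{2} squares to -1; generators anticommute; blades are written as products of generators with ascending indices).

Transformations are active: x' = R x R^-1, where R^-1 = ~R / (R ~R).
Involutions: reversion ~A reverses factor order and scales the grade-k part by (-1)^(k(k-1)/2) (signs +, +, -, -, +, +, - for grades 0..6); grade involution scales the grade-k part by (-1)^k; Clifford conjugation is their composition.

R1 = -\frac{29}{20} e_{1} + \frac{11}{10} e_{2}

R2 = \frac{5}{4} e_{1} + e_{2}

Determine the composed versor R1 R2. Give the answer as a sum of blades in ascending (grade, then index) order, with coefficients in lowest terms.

Distribute over the terms of R1 (each basis-blade product reordered to ascending indices, repeated generators contracted through their squares):
(-\frac{29}{20} e_{1}) R2 = -\frac{29}{16} - \frac{29}{20} e_{1} e_{2}
(\frac{11}{10} e_{2}) R2 = -\frac{11}{10} - \frac{11}{8} e_{1} e_{2}
Summing the partial products and collecting blades:
Answer: -\frac{233}{80} - \frac{113}{40} e_{1} e_{2}


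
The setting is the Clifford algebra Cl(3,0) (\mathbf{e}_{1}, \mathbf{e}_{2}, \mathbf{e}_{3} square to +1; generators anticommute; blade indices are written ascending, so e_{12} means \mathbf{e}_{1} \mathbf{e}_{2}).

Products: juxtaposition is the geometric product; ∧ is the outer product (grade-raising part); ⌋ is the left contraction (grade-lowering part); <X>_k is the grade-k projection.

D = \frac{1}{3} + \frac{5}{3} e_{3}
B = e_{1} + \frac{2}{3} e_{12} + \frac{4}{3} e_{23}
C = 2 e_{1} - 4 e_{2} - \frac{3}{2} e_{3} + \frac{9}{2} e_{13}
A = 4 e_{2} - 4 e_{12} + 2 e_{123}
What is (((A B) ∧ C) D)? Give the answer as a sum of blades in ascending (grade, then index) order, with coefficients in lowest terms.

step 1: \frac{8}{3} - \frac{16}{3} e_{1} + 4 e_{2} + 4 e_{3} - 4 e_{12} - \frac{16}{3} e_{13} + 2 e_{23}
step 2: \frac{16}{3} e_{1} - \frac{32}{3} e_{2} - 4 e_{3} + \frac{40}{3} e_{12} + 12 e_{13} + 10 e_{23} - \frac{88}{3} e_{123}
step 3: -\frac{20}{3} + \frac{196}{9} e_{1} + \frac{118}{9} e_{2} - \frac{4}{3} e_{3} - \frac{400}{9} e_{12} + \frac{116}{9} e_{13} - \frac{130}{9} e_{23} + \frac{112}{9} e_{123}
Answer: -\frac{20}{3} + \frac{196}{9} e_{1} + \frac{118}{9} e_{2} - \frac{4}{3} e_{3} - \frac{400}{9} e_{12} + \frac{116}{9} e_{13} - \frac{130}{9} e_{23} + \frac{112}{9} e_{123}


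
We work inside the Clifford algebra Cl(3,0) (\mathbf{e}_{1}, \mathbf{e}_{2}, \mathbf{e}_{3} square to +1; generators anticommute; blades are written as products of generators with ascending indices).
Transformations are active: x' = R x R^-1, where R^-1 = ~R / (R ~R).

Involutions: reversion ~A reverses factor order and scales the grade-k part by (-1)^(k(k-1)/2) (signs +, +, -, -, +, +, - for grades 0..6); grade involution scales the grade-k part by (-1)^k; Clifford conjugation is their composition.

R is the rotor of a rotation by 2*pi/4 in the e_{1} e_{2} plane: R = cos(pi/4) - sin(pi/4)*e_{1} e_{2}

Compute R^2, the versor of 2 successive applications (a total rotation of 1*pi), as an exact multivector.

The rotor phase is half the rotation angle and phases add under composition, so 2 steps in the e_{1} e_{2} plane accumulate phase 2*(pi/4) = \frac{\pi}{2}: R^2 = cos(\frac{\pi}{2}) - sin(\frac{\pi}{2})*e_{1} e_{2}.
cos(\frac{\pi}{2}) = 0 and sin(\frac{\pi}{2}) = 1, so R^2 = -e_{1} e_{2}. The net rotation is 1*pi; the rotor keeps the half-angle phase exactly.
Answer: -e_{1} e_{2}


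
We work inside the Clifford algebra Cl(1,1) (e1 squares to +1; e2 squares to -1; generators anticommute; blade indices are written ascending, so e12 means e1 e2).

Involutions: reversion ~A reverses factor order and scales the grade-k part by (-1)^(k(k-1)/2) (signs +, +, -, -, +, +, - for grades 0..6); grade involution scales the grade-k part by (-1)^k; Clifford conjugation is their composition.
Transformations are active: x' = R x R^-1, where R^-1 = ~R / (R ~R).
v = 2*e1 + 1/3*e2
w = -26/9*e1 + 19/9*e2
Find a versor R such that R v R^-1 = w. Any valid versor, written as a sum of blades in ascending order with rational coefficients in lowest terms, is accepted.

Here q(v) = q(w) = 35/9; the classical choice R = v + w = -8/9*e1 + 22/9*e2 then realises v -> w under the sandwich.
Answer: -8/9*e1 + 22/9*e2


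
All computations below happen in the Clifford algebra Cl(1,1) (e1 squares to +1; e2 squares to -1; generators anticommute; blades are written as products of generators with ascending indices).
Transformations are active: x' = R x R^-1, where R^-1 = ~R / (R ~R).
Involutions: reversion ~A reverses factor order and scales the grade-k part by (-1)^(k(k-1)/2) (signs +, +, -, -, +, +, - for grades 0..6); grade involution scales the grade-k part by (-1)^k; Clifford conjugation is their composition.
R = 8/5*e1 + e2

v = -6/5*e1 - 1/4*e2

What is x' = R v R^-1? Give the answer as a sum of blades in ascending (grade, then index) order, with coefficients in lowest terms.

~R = 8/5*e1 + e2, and R ~R = 39/25, so R^-1 = ~R / (39/25).
R v = -167/100 + 4/5*e1 e2
Answer: -434/195*e1 - 295/156*e2


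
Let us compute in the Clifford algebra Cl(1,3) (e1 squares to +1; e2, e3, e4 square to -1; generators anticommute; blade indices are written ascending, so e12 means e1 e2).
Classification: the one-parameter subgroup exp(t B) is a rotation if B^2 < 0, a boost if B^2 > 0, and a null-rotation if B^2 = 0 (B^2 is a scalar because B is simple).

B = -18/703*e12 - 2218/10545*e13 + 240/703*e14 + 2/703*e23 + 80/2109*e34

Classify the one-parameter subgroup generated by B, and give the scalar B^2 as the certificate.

B^2 term by term: the squares give (-18/703)^2*(e12)^2 + (-2218/10545)^2*(e13)^2 + (240/703)^2*(e14)^2 + (2/703)^2*(e23)^2 + (80/2109)^2*(e34)^2 = 324/494209*(+1) + 4919524/111197025*(+1) + 57600/494209*(+1) + 4/494209*(-1) + 6400/4447881*(-1) = 4/25 (each basis 2-blade squares to minus the product of its generators' squares); cross terms between blades sharing an index anticommute and cancel; the commuting (index-disjoint) pairs give grade-4 terms 2*c*c'*(blade product), which cancel blade by blade — e1234: -960/494209 + 960/494209 = 0 — confirming B is simple. So B^2 = 4/25.
Answer: boost, certificate B^2 = 4/25. The scalar 4/25 is the complete invariant here: its sign names the subgroup type.


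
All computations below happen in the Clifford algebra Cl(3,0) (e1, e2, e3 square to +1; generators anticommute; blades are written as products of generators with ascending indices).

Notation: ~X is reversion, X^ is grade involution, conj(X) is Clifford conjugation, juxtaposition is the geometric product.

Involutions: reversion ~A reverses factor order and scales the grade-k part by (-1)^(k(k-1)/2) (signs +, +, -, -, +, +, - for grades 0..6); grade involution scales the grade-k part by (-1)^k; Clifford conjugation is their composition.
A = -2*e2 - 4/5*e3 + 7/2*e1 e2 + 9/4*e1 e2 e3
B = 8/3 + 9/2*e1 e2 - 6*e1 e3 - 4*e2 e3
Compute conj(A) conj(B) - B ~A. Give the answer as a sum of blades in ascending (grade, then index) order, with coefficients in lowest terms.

first term: -63/4 - 24/5*e1 + 469/30*e2 + 2431/120*e3 - 28/3*e1 e2 - 14*e1 e3 + 21*e2 e3 - 48/5*e1 e2 e3
second term: 63/4 - 66/5*e1 + 341/30*e2 - 1/120*e3 - 28/3*e1 e2 - 14*e1 e3 + 21*e2 e3 - 108/5*e1 e2 e3
Answer: -63/2 + 42/5*e1 + 64/15*e2 + 304/15*e3 + 12*e1 e2 e3


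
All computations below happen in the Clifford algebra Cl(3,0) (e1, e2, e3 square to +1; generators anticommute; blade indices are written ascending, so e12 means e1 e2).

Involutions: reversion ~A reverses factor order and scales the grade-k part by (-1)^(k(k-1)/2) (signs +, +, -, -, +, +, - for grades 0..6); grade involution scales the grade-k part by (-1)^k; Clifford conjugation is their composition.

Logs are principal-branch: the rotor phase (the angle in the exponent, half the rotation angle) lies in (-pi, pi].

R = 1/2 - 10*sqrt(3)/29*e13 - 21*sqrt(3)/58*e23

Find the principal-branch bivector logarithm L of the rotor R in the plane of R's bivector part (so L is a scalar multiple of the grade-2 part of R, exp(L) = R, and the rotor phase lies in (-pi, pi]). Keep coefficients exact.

The scalar part of R is 1/2, which pins the rotor phase on the principal branch; dividing the bivector part by the sine of that phase recovers the unit plane, and L is the phase times that plane.
Concretely: cos(phase) = 1/2 gives phase = ±pi/3, and since phase/sin(phase) is even the sign is immaterial: L = (phase/sin(phase)) * <R>_2 = (2*sqrt(3)*pi/9) * <R>_2.
Answer: -20*pi/87*e13 - 7*pi/29*e23


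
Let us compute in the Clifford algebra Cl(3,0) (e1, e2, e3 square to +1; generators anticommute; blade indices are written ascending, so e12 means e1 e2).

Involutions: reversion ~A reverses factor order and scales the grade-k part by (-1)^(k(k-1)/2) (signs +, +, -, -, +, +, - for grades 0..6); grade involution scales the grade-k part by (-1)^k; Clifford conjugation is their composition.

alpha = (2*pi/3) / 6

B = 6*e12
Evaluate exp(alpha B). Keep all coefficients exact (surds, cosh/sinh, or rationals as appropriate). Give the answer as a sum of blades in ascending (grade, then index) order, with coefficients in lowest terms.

B^2 = (6)^2*(e12)^2 = 36*(-1) = -36 (a basis 2-blade squares to minus the product of its generators' squares).
B^2 = -36 — the series telescopes trigonometrically here: l = 6, alpha*l = 2*pi/3, so exp(alpha B) = cos(2*pi/3) + (sin(2*pi/3)/6)*B = -1/2 + (sqrt(3)/12)*B.
Answer: -1/2 + sqrt(3)/2*e12


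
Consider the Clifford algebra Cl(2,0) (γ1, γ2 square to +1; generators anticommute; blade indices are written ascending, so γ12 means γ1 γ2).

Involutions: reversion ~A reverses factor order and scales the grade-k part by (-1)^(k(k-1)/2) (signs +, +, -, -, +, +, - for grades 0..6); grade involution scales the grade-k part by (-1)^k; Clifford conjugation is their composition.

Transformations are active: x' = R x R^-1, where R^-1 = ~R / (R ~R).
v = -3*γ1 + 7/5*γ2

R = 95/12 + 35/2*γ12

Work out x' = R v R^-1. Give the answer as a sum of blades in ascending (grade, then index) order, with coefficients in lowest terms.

~R = 95/12 - 35/2*γ12, and R ~R = 53125/144, so R^-1 = ~R / (53125/144).
R v = 3/4*γ1 + 763/12*γ2
Answer: 32217/10625*γ1 + 14119/10625*γ2


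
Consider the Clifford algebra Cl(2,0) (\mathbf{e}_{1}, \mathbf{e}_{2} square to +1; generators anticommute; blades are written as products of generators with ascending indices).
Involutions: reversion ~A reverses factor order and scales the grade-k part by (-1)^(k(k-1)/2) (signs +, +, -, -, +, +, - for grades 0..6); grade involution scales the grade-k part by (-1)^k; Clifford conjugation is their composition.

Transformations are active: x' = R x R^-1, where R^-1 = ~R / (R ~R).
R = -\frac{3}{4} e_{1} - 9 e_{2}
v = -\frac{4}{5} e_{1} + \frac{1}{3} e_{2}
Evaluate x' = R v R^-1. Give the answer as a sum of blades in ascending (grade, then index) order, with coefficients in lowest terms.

~R = -\frac{3}{4} e_{1} - 9 e_{2}, and R ~R = \frac{1305}{16}, so R^-1 = ~R / (\frac{1305}{16}).
R v = -\frac{12}{5} - \frac{149}{20} e_{1} e_{2}
Answer: \frac{612}{725} e_{1} + \frac{427}{2175} e_{2}


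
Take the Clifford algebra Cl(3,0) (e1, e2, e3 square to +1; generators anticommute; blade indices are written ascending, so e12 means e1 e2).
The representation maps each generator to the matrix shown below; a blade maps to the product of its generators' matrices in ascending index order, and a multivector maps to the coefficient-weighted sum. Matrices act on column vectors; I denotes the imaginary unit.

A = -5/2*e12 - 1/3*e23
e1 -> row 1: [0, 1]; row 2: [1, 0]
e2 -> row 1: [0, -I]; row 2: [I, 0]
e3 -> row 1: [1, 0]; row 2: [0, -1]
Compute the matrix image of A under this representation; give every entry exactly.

Bivector images (products of the table entries): rho(e12) = rho(e1)rho(e2) = row 1: [I, 0]; row 2: [0, -I]; rho(e23) = rho(e2)rho(e3) = row 1: [0, I]; row 2: [I, 0].
M = (-5/2)*rho(e12) + (-1/3)*rho(e23), summed entrywise:
Answer: row 1: [-5*I/2, -I/3]; row 2: [-I/3, 5*I/2]


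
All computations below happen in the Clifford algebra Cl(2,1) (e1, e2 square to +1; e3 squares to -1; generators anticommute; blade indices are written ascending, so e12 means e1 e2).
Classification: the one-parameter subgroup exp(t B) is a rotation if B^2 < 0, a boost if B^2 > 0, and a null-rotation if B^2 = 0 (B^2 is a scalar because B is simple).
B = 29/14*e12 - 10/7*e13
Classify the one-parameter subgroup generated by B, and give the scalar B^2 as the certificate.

B^2 term by term: the squares give (29/14)^2*(e12)^2 + (-10/7)^2*(e13)^2 = 841/196*(-1) + 100/49*(+1) = -9/4 (each basis 2-blade squares to minus the product of its generators' squares); cross terms between blades sharing an index anticommute and cancel. So B^2 = -9/4.
Answer: rotation, certificate B^2 = -9/4. Key observation: B^2 = -9/4 is a conjugation invariant, so its sign decides the class regardless of the surface form of B.


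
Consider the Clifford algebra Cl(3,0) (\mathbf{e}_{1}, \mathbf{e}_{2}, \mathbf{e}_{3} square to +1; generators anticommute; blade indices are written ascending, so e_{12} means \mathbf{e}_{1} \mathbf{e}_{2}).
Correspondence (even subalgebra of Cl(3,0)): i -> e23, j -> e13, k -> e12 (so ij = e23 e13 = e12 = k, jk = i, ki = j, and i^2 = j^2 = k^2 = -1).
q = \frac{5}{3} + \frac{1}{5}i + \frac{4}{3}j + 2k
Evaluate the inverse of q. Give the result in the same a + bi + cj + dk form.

In blades: q = \frac{5}{3} + 2 e_{12} + \frac{4}{3} e_{13} + \frac{1}{5} e_{23}.
With qbar = \frac{5}{3} - 2 e_{12} - \frac{4}{3} e_{13} - \frac{1}{5} e_{23} (scalar fixed, mapped units negated), q qbar = \frac{1934}{225} (the sum of squared coefficients), so q^-1 = qbar / (\frac{1934}{225}) = \frac{375}{1934} - \frac{225}{967} e_{12} - \frac{150}{967} e_{13} - \frac{45}{1934} e_{23}; translating back:
Answer: \frac{375}{1934} - \frac{45}{1934}i - \frac{150}{967}j - \frac{225}{967}k


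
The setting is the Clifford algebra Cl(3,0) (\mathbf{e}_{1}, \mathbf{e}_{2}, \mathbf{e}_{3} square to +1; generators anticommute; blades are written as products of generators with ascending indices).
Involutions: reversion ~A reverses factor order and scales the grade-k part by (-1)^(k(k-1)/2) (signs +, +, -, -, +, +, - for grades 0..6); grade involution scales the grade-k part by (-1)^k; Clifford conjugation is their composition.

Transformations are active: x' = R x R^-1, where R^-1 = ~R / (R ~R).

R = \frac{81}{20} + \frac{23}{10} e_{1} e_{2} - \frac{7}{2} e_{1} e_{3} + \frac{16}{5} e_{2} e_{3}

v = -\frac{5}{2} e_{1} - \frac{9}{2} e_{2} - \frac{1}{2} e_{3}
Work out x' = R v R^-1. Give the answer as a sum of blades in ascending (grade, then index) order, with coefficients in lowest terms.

~R = \frac{81}{20} - \frac{23}{10} e_{1} e_{2} + \frac{7}{2} e_{1} e_{3} - \frac{16}{5} e_{2} e_{3}, and R ~R = \frac{17673}{400}, so R^-1 = ~R / (\frac{17673}{400}).
R v = -\frac{749}{40} e_{1} - \frac{563}{40} e_{2} + \frac{29}{8} e_{3} - \frac{249}{10} e_{1} e_{2} e_{3}
Answer: -\frac{53487}{11782} e_{1} - \frac{23863}{11782} e_{2} - \frac{16823}{11782} e_{3}


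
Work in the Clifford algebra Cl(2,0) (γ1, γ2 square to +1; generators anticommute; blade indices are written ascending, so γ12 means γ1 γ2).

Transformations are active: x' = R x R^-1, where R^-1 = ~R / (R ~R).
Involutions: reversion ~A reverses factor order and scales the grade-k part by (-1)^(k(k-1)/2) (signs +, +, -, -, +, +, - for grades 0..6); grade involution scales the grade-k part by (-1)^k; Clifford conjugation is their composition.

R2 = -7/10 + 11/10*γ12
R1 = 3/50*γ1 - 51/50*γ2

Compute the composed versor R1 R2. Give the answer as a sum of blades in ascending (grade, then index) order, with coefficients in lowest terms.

Distribute over the terms of R1 (each basis-blade product reordered to ascending indices, repeated generators contracted through their squares):
(3/50*γ1) R2 = -21/500*γ1 + 33/500*γ2
(-51/50*γ2) R2 = 561/500*γ1 + 357/500*γ2
Summing the partial products and collecting blades:
Answer: 27/25*γ1 + 39/50*γ2


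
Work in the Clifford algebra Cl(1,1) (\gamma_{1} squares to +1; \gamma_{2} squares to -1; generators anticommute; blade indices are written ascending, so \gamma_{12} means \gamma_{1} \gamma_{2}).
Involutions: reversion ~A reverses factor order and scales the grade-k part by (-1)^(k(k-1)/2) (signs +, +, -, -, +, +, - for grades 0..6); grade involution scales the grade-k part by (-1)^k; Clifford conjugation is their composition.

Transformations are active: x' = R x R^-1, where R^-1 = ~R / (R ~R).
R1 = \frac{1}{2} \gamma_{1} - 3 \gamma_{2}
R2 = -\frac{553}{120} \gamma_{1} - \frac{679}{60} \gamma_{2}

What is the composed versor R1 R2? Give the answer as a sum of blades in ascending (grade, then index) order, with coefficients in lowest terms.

Distribute over the terms of R1 (each basis-blade product reordered to ascending indices, repeated generators contracted through their squares):
(\frac{1}{2} \gamma_{1}) R2 = -\frac{553}{240} - \frac{679}{120} \gamma_{12}
(-3 \gamma_{2}) R2 = -\frac{679}{20} - \frac{553}{40} \gamma_{12}
Summing the partial products and collecting blades:
Answer: -\frac{8701}{240} - \frac{1169}{60} \gamma_{12}


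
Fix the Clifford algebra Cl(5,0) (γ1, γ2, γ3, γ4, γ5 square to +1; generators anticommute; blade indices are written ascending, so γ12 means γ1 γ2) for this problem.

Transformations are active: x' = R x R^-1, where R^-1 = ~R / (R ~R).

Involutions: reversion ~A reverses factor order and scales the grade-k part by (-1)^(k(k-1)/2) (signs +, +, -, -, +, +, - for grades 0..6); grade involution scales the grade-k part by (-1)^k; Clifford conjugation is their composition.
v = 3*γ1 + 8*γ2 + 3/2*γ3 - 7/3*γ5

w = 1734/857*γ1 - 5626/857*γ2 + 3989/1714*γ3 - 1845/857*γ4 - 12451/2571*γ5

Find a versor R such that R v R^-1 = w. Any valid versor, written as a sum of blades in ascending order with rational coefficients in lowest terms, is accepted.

Construction: equal norms (both 2905/36) license R = v + w = 4305/857*γ1 + 1230/857*γ2 + 3280/857*γ3 - 1845/857*γ4 - 6150/857*γ5 — nothing changes along that direction, while (v - w)/2 changes sign, so v maps onto w.
Answer: 4305/857*γ1 + 1230/857*γ2 + 3280/857*γ3 - 1845/857*γ4 - 6150/857*γ5


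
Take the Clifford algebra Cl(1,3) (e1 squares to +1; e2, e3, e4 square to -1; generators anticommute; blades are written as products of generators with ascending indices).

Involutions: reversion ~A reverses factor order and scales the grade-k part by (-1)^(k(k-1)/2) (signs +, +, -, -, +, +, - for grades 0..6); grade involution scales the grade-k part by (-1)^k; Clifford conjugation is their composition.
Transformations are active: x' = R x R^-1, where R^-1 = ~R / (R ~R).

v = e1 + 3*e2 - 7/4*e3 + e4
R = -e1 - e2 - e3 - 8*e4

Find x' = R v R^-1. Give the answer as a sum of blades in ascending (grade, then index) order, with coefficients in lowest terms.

~R = -e1 - e2 - e3 - 8*e4, and R ~R = -65, so R^-1 = ~R / (-65).
R v = 33/4 - 2*e1 e2 + 11/4*e1 e3 + 7*e1 e4 + 19/4*e2 e3 + 23*e2 e4 - 15*e3 e4
Answer: -97/130*e1 - 357/130*e2 + 521/260*e3 + 67/65*e4


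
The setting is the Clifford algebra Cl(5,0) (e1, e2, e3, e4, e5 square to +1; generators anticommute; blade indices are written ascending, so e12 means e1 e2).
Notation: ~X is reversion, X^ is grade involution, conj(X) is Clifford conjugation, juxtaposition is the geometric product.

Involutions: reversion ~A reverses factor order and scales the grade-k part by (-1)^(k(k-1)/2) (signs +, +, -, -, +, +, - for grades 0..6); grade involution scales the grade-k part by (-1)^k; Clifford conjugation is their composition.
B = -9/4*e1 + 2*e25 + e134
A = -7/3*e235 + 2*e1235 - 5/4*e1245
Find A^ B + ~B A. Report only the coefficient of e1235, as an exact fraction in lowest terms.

first term: 14/3*e3 + 4*e13 - 5/2*e14 + 13/4*e235 - 77/16*e245 + 21/4*e1235 - 7/3*e1245
second term: 14/3*e3 - 4*e13 + 5/2*e14 - 13/4*e235 + 77/16*e245 + 21/4*e1235 - 7/3*e1245
Answer: 21/2


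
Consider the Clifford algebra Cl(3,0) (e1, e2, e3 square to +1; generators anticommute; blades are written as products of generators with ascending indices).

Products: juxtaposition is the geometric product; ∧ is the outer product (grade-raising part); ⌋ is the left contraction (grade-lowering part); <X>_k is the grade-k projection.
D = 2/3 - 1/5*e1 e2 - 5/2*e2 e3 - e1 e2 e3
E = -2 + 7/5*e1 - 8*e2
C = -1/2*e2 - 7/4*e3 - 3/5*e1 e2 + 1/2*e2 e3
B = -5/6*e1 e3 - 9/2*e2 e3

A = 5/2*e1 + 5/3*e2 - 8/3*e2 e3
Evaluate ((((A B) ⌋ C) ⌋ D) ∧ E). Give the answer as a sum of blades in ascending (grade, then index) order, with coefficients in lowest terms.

step 1: -12 - 115/12*e3 + 20/9*e1 e2 - 355/36*e1 e2 e3
step 2: 869/48 + 259/24*e2 + 21*e3 + 36/5*e1 e2 - 6*e2 e3
step 3: -2683/1800 - 461/120*e1 + 105/2*e2 - 4747/240*e3 - 5909/240*e1 e2 + 259/24*e1 e3 - 4345/96*e2 e3 - 869/48*e1 e2 e3
step 4: 2683/900 + 50369/9000*e1 - 20942/225*e2 + 4747/120*e3 + 259/40*e1 e2 + 2443/400*e1 e3 - 5417/80*e2 e3 + 5681/96*e1 e2 e3
Answer: 2683/900 + 50369/9000*e1 - 20942/225*e2 + 4747/120*e3 + 259/40*e1 e2 + 2443/400*e1 e3 - 5417/80*e2 e3 + 5681/96*e1 e2 e3


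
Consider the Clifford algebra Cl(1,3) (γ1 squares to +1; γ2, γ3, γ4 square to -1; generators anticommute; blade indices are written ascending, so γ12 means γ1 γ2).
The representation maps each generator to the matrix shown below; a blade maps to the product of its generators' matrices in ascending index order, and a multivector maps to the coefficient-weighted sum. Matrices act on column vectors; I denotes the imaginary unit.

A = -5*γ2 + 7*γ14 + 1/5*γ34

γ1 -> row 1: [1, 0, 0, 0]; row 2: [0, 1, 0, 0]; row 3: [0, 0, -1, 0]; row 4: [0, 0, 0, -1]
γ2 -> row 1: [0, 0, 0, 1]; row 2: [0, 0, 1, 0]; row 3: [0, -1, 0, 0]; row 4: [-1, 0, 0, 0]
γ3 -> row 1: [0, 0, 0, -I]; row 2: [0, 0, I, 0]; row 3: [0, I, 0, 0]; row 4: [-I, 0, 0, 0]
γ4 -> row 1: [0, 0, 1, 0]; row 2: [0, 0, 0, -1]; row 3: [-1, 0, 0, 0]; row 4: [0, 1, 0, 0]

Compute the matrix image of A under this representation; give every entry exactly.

Bivector images (products of the table entries): rho(γ14) = rho(γ1)rho(γ4) = row 1: [0, 0, 1, 0]; row 2: [0, 0, 0, -1]; row 3: [1, 0, 0, 0]; row 4: [0, -1, 0, 0]; rho(γ34) = rho(γ3)rho(γ4) = row 1: [0, -I, 0, 0]; row 2: [-I, 0, 0, 0]; row 3: [0, 0, 0, -I]; row 4: [0, 0, -I, 0].
M = (-5)*rho(γ2) + (7)*rho(γ14) + (1/5)*rho(γ34), summed entrywise:
Answer: row 1: [0, -I/5, 7, -5]; row 2: [-I/5, 0, -5, -7]; row 3: [7, 5, 0, -I/5]; row 4: [5, -7, -I/5, 0]


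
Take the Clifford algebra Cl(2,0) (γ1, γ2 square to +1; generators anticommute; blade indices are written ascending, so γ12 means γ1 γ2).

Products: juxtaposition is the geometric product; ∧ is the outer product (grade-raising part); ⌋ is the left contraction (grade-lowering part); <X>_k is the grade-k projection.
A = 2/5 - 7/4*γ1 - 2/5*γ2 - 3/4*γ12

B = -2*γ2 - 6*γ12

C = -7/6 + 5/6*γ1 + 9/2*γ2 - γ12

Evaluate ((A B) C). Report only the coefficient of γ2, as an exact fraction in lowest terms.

step 1: -37/10 - 9/10*γ1 + 97/10*γ2 + 11/10*γ12
step 2: 2899/60 + 757/60*γ1 - 1679/60*γ2 - 583/60*γ12
Answer: -1679/60


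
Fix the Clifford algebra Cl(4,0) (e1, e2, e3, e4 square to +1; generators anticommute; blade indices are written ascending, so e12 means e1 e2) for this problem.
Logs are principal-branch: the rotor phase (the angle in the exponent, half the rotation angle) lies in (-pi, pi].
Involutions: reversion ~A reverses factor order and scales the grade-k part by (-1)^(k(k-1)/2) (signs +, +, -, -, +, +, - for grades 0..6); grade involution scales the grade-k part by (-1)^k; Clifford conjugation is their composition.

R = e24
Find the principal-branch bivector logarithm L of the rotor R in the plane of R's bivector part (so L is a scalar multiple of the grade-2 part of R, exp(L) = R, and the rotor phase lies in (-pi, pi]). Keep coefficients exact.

The scalar part of R is 0, so the principal-branch rotor phase is pinned; divide the bivector part by its sine to get the unit plane — L is the phase times that plane.
Concretely: cos(phase) = 0 gives phase = ±pi/2, and since phase/sin(phase) is even the sign is immaterial: L = (phase/sin(phase)) * <R>_2 = (pi/2) * <R>_2.
Answer: pi/2*e24


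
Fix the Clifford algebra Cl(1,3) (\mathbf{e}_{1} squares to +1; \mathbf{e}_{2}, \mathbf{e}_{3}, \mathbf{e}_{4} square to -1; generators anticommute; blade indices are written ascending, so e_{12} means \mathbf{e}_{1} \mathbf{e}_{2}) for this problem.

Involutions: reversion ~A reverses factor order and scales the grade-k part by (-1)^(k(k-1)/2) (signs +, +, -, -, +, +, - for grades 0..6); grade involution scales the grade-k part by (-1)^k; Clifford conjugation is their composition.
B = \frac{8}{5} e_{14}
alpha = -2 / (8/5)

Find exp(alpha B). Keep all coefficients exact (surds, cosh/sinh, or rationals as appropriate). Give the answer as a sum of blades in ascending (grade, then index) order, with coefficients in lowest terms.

B^2 = (\frac{8}{5})^2*(e_{14})^2 = \frac{64}{25}*(+1) = \frac{64}{25} (a basis 2-blade squares to minus the product of its generators' squares).
B^2 = \frac{64}{25} — the series telescopes hyperbolically here: l = \frac{8}{5}, alpha*l = -2, so exp(alpha B) = cosh(-2) + (sinh(-2)/(\frac{8}{5}))*B = \cosh{\left(2 \right)} + (- \frac{5 \sinh{\left(2 \right)}}{8})*B.
Answer: \cosh{\left(2 \right)} - \sinh{\left(2 \right)} e_{14}


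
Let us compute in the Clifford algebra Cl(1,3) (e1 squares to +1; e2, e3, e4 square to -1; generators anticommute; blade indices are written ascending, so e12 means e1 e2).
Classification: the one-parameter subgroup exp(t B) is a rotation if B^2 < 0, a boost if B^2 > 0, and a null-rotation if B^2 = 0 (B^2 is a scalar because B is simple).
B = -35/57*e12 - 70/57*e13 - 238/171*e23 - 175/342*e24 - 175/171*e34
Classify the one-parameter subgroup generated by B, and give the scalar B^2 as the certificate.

B^2 term by term: the squares give (-35/57)^2*(e12)^2 + (-70/57)^2*(e13)^2 + (-238/171)^2*(e23)^2 + (-175/342)^2*(e24)^2 + (-175/171)^2*(e34)^2 = 1225/3249*(+1) + 4900/3249*(+1) + 56644/29241*(-1) + 30625/116964*(-1) + 30625/29241*(-1) = -49/36 (each basis 2-blade squares to minus the product of its generators' squares); cross terms between blades sharing an index anticommute and cancel; the commuting (index-disjoint) pairs give grade-4 terms 2*c*c'*(blade product), which cancel blade by blade — e1234: 12250/9747 - 12250/9747 = 0 — confirming B is simple. So B^2 = -49/36.
Answer: rotation, certificate B^2 = -49/36. The class reads off the invariant scalar -49/36 directly.


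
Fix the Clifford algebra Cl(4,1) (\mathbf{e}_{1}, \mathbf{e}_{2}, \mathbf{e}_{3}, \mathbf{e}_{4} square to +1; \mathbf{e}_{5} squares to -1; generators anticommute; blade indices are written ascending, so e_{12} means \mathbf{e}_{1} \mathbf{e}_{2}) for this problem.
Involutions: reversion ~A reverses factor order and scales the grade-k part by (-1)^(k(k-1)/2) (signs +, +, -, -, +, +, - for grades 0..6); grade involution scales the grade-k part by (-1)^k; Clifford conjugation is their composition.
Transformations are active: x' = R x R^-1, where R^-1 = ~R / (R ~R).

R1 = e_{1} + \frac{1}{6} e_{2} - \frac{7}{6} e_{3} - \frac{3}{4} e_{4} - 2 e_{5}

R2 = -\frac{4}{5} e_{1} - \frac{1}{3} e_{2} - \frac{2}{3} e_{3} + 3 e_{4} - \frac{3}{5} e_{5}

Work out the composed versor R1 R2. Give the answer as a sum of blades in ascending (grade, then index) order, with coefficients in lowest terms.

Distribute over the terms of R1 (each basis-blade product reordered to ascending indices, repeated generators contracted through their squares):
(e_{1}) R2 = -\frac{4}{5} - \frac{1}{3} e_{12} - \frac{2}{3} e_{13} + 3 e_{14} - \frac{3}{5} e_{15}
(\frac{1}{6} e_{2}) R2 = -\frac{1}{18} + \frac{2}{15} e_{12} - \frac{1}{9} e_{23} + \frac{1}{2} e_{24} - \frac{1}{10} e_{25}
(-\frac{7}{6} e_{3}) R2 = \frac{7}{9} - \frac{14}{15} e_{13} - \frac{7}{18} e_{23} - \frac{7}{2} e_{34} + \frac{7}{10} e_{35}
(-\frac{3}{4} e_{4}) R2 = -\frac{9}{4} - \frac{3}{5} e_{14} - \frac{1}{4} e_{24} - \frac{1}{2} e_{34} + \frac{9}{20} e_{45}
(-2 e_{5}) R2 = -\frac{6}{5} - \frac{8}{5} e_{15} - \frac{2}{3} e_{25} - \frac{4}{3} e_{35} + 6 e_{45}
Summing the partial products and collecting blades:
Answer: -\frac{127}{36} - \frac{1}{5} e_{12} - \frac{8}{5} e_{13} + \frac{12}{5} e_{14} - \frac{11}{5} e_{15} - \frac{1}{2} e_{23} + \frac{1}{4} e_{24} - \frac{23}{30} e_{25} - 4 e_{34} - \frac{19}{30} e_{35} + \frac{129}{20} e_{45}


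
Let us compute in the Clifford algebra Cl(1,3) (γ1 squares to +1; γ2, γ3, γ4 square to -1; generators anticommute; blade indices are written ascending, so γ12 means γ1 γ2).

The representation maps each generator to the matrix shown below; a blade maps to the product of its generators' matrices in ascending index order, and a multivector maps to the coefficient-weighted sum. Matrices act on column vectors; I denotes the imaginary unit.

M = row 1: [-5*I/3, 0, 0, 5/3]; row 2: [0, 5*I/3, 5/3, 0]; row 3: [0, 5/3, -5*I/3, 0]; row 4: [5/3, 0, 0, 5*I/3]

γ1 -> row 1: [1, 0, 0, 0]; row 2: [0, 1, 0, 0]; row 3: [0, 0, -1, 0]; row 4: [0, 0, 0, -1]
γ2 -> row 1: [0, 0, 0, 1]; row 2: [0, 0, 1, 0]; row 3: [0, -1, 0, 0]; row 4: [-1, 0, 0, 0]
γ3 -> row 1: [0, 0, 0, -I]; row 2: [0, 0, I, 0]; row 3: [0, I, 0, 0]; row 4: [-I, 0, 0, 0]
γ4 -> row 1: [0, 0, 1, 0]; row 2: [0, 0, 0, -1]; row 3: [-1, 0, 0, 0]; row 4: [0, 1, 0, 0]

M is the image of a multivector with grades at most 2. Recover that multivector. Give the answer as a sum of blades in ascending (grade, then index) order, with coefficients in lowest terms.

Method: the blade images are trace-orthogonal — tr(rho(e_A) rho(e_B)^-1) = 4 if A = B and 0 otherwise — and rho(e_A)^-1 = (e_A)^2 * rho(e_A) with (e_A)^2 = +1 or -1, so the coefficient of e_A in the preimage is (e_A)^2 * tr(M rho(e_A))/4.
Nonzero projections over blades of grade <= 2: γ12: (γ12)^2 = +1, tr(M rho(γ12)) = 20/3, coefficient 5/3; γ23: (γ23)^2 = -1, tr(M rho(γ23)) = -20/3, coefficient 5/3. Every other blade of grade <= 2 projects to 0.
Answer: 5/3*γ12 + 5/3*γ23


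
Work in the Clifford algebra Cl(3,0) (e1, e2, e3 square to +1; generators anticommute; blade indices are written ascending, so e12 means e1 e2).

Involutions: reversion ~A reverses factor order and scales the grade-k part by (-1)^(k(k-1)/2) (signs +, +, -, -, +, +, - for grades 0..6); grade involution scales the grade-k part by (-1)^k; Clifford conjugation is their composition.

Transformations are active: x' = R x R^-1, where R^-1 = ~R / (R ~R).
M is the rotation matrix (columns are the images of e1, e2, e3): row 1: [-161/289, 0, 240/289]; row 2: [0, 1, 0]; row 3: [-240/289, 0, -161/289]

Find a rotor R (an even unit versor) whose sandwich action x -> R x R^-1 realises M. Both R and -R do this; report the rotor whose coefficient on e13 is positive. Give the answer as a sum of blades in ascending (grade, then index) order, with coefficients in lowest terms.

Method: write R = a + b12*e12 + b13*e13 + b23*e23 with a^2 + b12^2 + b13^2 + b23^2 = 1 (so R^-1 = ~R). Expanding the columns R e_j ~R gives tr M = 4a^2 - 1 and, from the antisymmetric part, M21 - M12 = -4a*b12, M13 - M31 = 4a*b13, M32 - M23 = -4a*b23.
Here tr M = -33/289, so a^2 = (1 + tr M)/4 = 64/289 and a = ±8/17. Taking a = 8/17: M21 - M12 = 0, M13 - M31 = 480/289, M32 - M23 = 0, giving b12 = 0, b13 = 15/17, b23 = 0, i.e. R = 8/17 + 15/17*e13.
Its e13 coefficient is already positive.
Answer: 8/17 + 15/17*e13. Recall the cover is two-to-one: with M of trace -33/289, both preimages act alike, and the stated e13 sign chooses the sheet.


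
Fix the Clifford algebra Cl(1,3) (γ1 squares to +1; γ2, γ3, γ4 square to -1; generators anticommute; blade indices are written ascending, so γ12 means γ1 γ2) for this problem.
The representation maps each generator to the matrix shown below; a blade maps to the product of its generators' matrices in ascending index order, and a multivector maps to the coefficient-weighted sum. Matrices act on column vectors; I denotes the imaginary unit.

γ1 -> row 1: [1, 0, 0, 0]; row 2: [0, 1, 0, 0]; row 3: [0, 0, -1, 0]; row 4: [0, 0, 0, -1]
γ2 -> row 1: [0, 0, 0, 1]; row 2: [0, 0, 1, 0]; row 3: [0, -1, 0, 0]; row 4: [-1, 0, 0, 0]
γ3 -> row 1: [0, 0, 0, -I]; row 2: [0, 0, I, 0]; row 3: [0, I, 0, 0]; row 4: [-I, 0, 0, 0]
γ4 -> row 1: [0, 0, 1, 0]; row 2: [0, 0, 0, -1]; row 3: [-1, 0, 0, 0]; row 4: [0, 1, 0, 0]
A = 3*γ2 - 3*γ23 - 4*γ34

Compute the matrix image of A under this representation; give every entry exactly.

Bivector images (products of the table entries): rho(γ23) = rho(γ2)rho(γ3) = row 1: [-I, 0, 0, 0]; row 2: [0, I, 0, 0]; row 3: [0, 0, -I, 0]; row 4: [0, 0, 0, I]; rho(γ34) = rho(γ3)rho(γ4) = row 1: [0, -I, 0, 0]; row 2: [-I, 0, 0, 0]; row 3: [0, 0, 0, -I]; row 4: [0, 0, -I, 0].
M = (3)*rho(γ2) + (-3)*rho(γ23) + (-4)*rho(γ34), summed entrywise:
Answer: row 1: [3*I, 4*I, 0, 3]; row 2: [4*I, -3*I, 3, 0]; row 3: [0, -3, 3*I, 4*I]; row 4: [-3, 0, 4*I, -3*I]


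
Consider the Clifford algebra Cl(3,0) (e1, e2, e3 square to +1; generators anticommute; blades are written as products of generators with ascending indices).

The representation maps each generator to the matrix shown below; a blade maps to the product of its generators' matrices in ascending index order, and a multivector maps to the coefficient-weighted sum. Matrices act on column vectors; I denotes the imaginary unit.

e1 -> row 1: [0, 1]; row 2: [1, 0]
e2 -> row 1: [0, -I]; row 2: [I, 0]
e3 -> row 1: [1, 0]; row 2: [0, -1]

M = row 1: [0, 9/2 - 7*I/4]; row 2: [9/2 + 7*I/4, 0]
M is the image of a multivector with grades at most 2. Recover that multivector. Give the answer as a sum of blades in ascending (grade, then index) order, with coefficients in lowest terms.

Method: 1, rho(e1), rho(e2), rho(e3) form a trace-orthogonal basis of the 2x2 complex matrices (tr(X Y) = 2 if X = Y, else 0), so M = m0*1 + m1*rho(e1) + m2*rho(e2) + m3*rho(e3) with m0 = tr(M)/2 = 0, m1 = tr(M rho(e1))/2 = 9/2, m2 = tr(M rho(e2))/2 = 7/4, m3 = tr(M rho(e3))/2 = 0.
Multiplying table entries, the bivector images are rho(e1 e2) = I*rho(e3), rho(e1 e3) = -I*rho(e2), rho(e2 e3) = I*rho(e1); with real blade coefficients the real parts of m0..m3 are the coefficients of 1, e1, e2, e3 and the imaginary parts give the bivectors (e2 e3: Im m1, e1 e3: -Im m2, e1 e2: Im m3).
Answer: 9/2*e1 + 7/4*e2


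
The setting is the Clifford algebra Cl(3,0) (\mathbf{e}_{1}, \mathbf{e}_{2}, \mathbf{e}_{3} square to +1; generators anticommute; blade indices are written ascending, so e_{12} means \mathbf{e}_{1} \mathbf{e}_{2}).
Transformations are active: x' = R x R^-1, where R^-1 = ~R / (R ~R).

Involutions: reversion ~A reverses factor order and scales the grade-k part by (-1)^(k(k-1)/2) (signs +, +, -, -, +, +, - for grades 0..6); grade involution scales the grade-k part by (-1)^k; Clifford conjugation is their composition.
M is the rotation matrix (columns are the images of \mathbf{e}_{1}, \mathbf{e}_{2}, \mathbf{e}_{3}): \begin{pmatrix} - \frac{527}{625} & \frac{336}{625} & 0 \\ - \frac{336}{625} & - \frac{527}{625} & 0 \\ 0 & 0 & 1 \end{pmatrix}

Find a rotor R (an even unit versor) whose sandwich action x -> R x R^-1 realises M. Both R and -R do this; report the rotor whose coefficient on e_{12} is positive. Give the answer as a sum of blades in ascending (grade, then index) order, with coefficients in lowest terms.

Method: write R = a + b12*e_{12} + b13*e_{13} + b23*e_{23} with a^2 + b12^2 + b13^2 + b23^2 = 1 (so R^-1 = ~R). Expanding the columns R e_j ~R gives tr M = 4a^2 - 1 and, from the antisymmetric part, M21 - M12 = -4a*b12, M13 - M31 = 4a*b13, M32 - M23 = -4a*b23.
Here tr M = -\frac{429}{625}, so a^2 = (1 + tr M)/4 = \frac{49}{625} and a = ±\frac{7}{25}. Taking a = \frac{7}{25}: M21 - M12 = -\frac{672}{625}, M13 - M31 = 0, M32 - M23 = 0, giving b12 = \frac{24}{25}, b13 = 0, b23 = 0, i.e. R = \frac{7}{25} + \frac{24}{25} e_{12}.
Its e_{12} coefficient is already positive.
Answer: \frac{7}{25} + \frac{24}{25} e_{12}. Recall the cover is two-to-one: with M of trace -\frac{429}{625}, both preimages act alike, and the stated e_{12} sign chooses the sheet.
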